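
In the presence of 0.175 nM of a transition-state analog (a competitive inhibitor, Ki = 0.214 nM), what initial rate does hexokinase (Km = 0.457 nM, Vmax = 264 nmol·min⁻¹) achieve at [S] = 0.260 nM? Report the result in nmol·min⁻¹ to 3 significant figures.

With α = 1 + [I]/Ki = 1 + 0.175/0.214 = 1.818, the competitive rate law is v = Vmax[S] / (αKm + [S]).
v = 264×0.260 / (1.818×0.457 + 0.260) = 68.64/1.091 = 62.9 nmol·min⁻¹.

62.9 nmol·min⁻¹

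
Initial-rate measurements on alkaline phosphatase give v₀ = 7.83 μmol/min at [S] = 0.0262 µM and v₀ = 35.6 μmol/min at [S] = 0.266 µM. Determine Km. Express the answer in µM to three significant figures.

In reciprocal form, 1/v = (Km/Vmax)·(1/[S]) + 1/Vmax. The two points give (1/[S], 1/v) = (38.17, 0.1277) and (3.759, 0.02809).
Slope = (0.1277 − 0.02809)/(38.17 − 3.759) = 0.002895; intercept = 0.1277 − 0.002895×38.17 = 0.01721.
Vmax = 1/intercept = 58.1 μmol/min; Km = slope × Vmax = 0.002895 × 58.1 = 0.168 µM.

0.168 µM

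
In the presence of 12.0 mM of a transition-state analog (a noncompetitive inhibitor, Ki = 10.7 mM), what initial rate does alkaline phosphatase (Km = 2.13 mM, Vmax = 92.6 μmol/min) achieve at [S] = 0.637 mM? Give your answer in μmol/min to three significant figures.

With α = 1 + [I]/Ki = 1 + 12.0/10.7 = 2.121, the noncompetitive rate law is v = (Vmax/α)·[S] / (Km + [S]).
v = (92.6/2.121)×0.637 / (2.13 + 0.637) = 27.80/2.767 = 10.0 μmol/min.

10.0 μmol/min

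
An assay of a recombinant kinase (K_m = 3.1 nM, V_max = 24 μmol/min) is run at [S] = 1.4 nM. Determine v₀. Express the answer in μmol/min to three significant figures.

v = Vmax·[S]/(Km + [S]) = 24 × 1.4 / (3.1 + 1.4)
  = 33.60 / 4.500 = 7.47 μmol/min.

7.47 μmol/min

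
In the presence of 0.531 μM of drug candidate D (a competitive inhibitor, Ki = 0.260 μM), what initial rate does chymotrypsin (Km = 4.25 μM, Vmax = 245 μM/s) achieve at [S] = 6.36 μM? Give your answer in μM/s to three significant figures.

α = 1 + [I]/Ki = 1 + 0.531/0.260 = 3.042.
For a competitive inhibitor, Vmax is unchanged and the apparent Km becomes α·Km: Km,app = 12.9 μM, Vmax,app = 245 μM/s.
v = Vmax,app·[S]/(Km,app + [S]) = 245 × 6.36/(12.9 + 6.36) = 80.8 μM/s.

80.8 μM/s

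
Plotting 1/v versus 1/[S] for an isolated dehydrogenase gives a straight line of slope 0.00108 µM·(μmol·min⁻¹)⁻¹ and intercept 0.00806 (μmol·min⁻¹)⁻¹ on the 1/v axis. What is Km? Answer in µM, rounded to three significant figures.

y-intercept = 1/Vmax ⇒ Vmax = 124 μmol·min⁻¹; slope = Km/Vmax ⇒ Km = slope × Vmax.
Km = 0.00108 × 124 = 0.134 µM.

0.134 µM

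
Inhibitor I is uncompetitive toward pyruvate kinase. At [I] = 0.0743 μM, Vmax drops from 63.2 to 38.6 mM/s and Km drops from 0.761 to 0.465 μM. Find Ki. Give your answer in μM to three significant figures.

0.117 μM

Uncompetitive: Vmax,app = Vmax/α (and Km,app = Km/α) with α = 1 + [I]/Ki.
α = Vmax/Vmax,app = 63.2/38.6 = 1.637.
Ki = [I]/(α − 1) = 0.0743/0.6373 = 0.117 μM.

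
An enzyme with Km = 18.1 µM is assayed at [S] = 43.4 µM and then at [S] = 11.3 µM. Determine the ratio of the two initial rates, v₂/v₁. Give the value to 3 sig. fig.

The fractional saturations are [S]/(Km+[S]) = 43.4/61.50 = 0.7057 and 11.3/29.40 = 0.3844.
v₂/v₁ is just their ratio: 0.3844/0.7057 = 0.545.

0.545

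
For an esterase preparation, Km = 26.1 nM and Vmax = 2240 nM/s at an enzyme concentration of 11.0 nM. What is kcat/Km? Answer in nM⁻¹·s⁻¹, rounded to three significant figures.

7.80 nM⁻¹·s⁻¹

kcat = Vmax/[E]total = 2240/11.0 = 204 s⁻¹.
kcat/Km = 204/26.1 = 7.80 nM⁻¹·s⁻¹.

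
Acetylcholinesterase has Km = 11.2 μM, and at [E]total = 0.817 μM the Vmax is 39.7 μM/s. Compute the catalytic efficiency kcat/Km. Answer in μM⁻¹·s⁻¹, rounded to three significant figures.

4.34 μM⁻¹·s⁻¹

kcat = Vmax/[E]total = 39.7/0.817 = 48.6 s⁻¹.
kcat/Km = 48.6/11.2 = 4.34 μM⁻¹·s⁻¹.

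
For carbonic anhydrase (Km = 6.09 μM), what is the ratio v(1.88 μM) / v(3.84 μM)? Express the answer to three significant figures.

The fractional saturations are [S]/(Km+[S]) = 3.84/9.930 = 0.3867 and 1.88/7.970 = 0.2359.
v₂/v₁ is just their ratio: 0.2359/0.3867 = 0.610.

0.610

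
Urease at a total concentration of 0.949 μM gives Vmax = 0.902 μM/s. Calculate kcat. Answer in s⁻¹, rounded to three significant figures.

kcat = Vmax/[E]total = 0.902 μM/s / 0.949 μM = 0.950 s⁻¹.

0.950 s⁻¹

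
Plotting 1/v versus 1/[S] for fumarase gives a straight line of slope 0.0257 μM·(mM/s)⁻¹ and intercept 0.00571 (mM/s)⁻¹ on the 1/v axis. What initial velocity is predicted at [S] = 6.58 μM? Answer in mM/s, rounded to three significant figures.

The y-intercept is 1/Vmax, so Vmax = 1/0.00571 = 175 mM/s.
The slope is Km/Vmax, so Km = 0.0257 × 175 = 4.50 μM.
Then v = 175 × 6.58/(4.50 + 6.58) = 104 mM/s.

104 mM/s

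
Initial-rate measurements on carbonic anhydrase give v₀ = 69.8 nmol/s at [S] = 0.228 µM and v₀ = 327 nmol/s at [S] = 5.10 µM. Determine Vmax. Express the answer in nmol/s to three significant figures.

395 nmol/s

In reciprocal form, 1/v = (Km/Vmax)·(1/[S]) + 1/Vmax. The two points give (1/[S], 1/v) = (4.386, 0.01433) and (0.1961, 0.003058).
Slope = (0.01433 − 0.003058)/(4.386 − 0.1961) = 0.002689; intercept = 0.01433 − 0.002689×4.386 = 0.002531.
Vmax = 1/intercept = 395 nmol/s; Km = slope × Vmax = 0.002689 × 395 = 1.06 µM.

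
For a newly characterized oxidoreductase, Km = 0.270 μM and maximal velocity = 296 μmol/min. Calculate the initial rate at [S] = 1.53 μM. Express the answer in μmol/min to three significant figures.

252 μmol/min

v = Vmax·[S]/(Km + [S]) = 296 × 1.53 / (0.270 + 1.53)
  = 452.9 / 1.800 = 252 μmol/min.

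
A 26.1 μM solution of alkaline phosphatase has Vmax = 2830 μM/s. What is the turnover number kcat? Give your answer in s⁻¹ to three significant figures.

kcat = Vmax/[E]total = 2830 μM/s / 26.1 μM = 108 s⁻¹.

108 s⁻¹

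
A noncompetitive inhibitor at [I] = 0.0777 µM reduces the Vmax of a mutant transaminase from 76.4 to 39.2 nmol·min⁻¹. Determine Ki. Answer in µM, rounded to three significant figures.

0.0819 µM

Noncompetitive: Vmax,app = Vmax/α with α = 1 + [I]/Ki.
α = Vmax/Vmax,app = 76.4/39.2 = 1.949.
Ki = [I]/(α − 1) = 0.0777/0.9490 = 0.0819 µM.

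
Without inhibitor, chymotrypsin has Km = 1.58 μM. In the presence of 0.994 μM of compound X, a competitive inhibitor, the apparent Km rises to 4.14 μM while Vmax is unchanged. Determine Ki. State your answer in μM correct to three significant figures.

Competitive: Km,app = α·Km with α = 1 + [I]/Ki.
α = Km,app/Km = 4.14/1.58 = 2.620.
Since α = 1 + [I]/Ki, [I]/Ki = 2.620 − 1 = 1.620 and Ki = 0.994/1.620 = 0.613 μM.

0.613 μM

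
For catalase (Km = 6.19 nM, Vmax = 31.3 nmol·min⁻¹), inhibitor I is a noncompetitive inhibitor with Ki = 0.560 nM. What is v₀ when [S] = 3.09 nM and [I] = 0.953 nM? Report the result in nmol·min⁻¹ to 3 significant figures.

3.86 nmol·min⁻¹

α = 1 + [I]/Ki = 1 + 0.953/0.560 = 2.702.
For a noncompetitive inhibitor, Vmax is reduced to Vmax/α while Km is unchanged: Km,app = 6.19 nM, Vmax,app = 11.6 nmol·min⁻¹.
v = Vmax,app·[S]/(Km,app + [S]) = 11.6 × 3.09/(6.19 + 3.09) = 3.86 nmol·min⁻¹.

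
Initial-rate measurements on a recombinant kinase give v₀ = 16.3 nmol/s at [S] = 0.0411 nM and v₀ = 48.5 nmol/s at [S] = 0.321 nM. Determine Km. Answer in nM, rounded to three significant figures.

0.131 nM

In reciprocal form, 1/v = (Km/Vmax)·(1/[S]) + 1/Vmax. The two points give (1/[S], 1/v) = (24.33, 0.06135) and (3.115, 0.02062).
Slope = (0.06135 − 0.02062)/(24.33 − 3.115) = 0.001920; intercept = 0.06135 − 0.001920×24.33 = 0.01464.
Vmax = 1/intercept = 68.3 nmol/s; Km = slope × Vmax = 0.001920 × 68.3 = 0.131 nM.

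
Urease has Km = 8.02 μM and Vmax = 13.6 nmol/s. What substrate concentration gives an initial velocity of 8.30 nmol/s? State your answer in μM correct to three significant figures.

The required fractional saturation is v/Vmax = 8.30/13.6 = 0.6103.
Then [S]/(Km+[S]) = 0.6103 ⇒ [S] = 8.02 × 0.6103/(1 − 0.6103) = 12.6 μM.

12.6 μM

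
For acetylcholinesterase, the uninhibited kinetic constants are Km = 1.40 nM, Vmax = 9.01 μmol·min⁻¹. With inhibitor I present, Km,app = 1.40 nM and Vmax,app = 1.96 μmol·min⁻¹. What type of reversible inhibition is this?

noncompetitive

Vmax decreases (9.01 → 1.96 μmol·min⁻¹) while Km is unchanged — pure noncompetitive inhibition.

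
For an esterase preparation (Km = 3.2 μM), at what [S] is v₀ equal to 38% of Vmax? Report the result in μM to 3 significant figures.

v/Vmax = [S]/(Km+[S]) = 0.38, so [S] = Km·0.38/(1 − 0.38) = 3.2 × 0.6129.
[S] = 1.96 μM.

1.96 μM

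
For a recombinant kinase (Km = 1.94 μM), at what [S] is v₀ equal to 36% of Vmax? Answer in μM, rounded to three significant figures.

1.09 μM

v/Vmax = [S]/(Km+[S]) = 0.36, so [S] = Km·0.36/(1 − 0.36) = 1.94 × 0.5625.
[S] = 1.09 μM.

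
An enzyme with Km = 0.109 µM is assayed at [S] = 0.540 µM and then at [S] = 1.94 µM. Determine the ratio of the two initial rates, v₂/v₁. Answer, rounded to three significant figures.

The fractional saturations are [S]/(Km+[S]) = 0.540/0.6490 = 0.8320 and 1.94/2.049 = 0.9468.
v₂/v₁ is just their ratio: 0.9468/0.8320 = 1.14.

1.14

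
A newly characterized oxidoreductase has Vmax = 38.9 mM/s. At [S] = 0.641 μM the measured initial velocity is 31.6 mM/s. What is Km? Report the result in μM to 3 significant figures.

0.148 μM

v/Vmax = 31.6/38.9 = 0.8123 = [S]/(Km+[S]).
So Km + [S] = [S]/0.8123 = 0.7891 μM, giving Km = 0.7891 − 0.641 = 0.148 μM.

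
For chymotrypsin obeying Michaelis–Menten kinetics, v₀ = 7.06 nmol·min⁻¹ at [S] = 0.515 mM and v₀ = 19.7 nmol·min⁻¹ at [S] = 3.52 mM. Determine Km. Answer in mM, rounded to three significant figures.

From v = Vmax[S]/(Km+[S]), each point gives Vmax = v(Km+[S])/[S].
Equating: 7.06(Km+0.515)/0.515 = 19.7(Km+3.52)/3.52.
13.71·Km + 7.06 = 5.597·Km + 19.7, so (13.71 − 5.597)·Km = 19.7 − 7.06.
Km = 12.64/8.112 = 1.56 mM; then Vmax = 7.06(1.56+0.515)/0.515 = 28.4 nmol·min⁻¹.

1.56 mM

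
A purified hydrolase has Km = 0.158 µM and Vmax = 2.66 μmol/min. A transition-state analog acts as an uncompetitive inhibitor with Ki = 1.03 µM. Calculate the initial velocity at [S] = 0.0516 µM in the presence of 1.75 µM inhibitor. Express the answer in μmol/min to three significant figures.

0.462 μmol/min

With α = 1 + [I]/Ki = 1 + 1.75/1.03 = 2.699, the uncompetitive rate law is v = (Vmax/α)·[S] / (Km/α + [S]).
v = (2.66/2.699)×0.0516 / (0.158/2.699 + 0.0516) = 0.05085/0.1101 = 0.462 μmol/min.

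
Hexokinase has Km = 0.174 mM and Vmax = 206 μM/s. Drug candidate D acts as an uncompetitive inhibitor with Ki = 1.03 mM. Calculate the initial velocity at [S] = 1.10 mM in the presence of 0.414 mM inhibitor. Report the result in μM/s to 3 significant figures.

With α = 1 + [I]/Ki = 1 + 0.414/1.03 = 1.402, the uncompetitive rate law is v = (Vmax/α)·[S] / (Km/α + [S]).
v = (206/1.402)×1.10 / (0.174/1.402 + 1.10) = 161.6/1.224 = 132 μM/s.

132 μM/s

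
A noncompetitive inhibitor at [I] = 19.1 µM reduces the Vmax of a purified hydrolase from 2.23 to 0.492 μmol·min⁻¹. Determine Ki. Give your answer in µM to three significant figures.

5.41 µM

Noncompetitive: Vmax,app = Vmax/α with α = 1 + [I]/Ki.
α = Vmax/Vmax,app = 2.23/0.492 = 4.533.
Ki = [I]/(α − 1) = 19.1/3.533 = 5.41 µM.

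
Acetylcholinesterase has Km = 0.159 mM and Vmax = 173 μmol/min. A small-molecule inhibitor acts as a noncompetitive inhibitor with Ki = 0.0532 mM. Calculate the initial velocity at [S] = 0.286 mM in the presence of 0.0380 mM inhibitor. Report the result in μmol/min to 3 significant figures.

α = 1 + [I]/Ki = 1 + 0.0380/0.0532 = 1.714.
For a noncompetitive inhibitor, Vmax is reduced to Vmax/α while Km is unchanged: Km,app = 0.159 mM, Vmax,app = 101 μmol/min.
v = Vmax,app·[S]/(Km,app + [S]) = 101 × 0.286/(0.159 + 0.286) = 64.9 μmol/min.

64.9 μmol/min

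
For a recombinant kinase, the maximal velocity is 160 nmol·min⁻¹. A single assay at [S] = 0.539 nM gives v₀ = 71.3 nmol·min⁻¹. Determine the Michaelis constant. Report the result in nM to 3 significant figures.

v/Vmax = 71.3/160 = 0.4456 = [S]/(Km+[S]).
So Km + [S] = [S]/0.4456 = 1.210 nM, giving Km = 1.210 − 0.539 = 0.671 nM.

0.671 nM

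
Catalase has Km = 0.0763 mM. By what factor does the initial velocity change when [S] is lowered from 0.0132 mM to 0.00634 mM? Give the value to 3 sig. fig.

0.520

Since Vmax cancels, v₂/v₁ = [S]₂(Km+[S]₁) / [S]₁(Km+[S]₂).
= 0.00634×(0.0763+0.0132) / (0.0132×(0.0763+0.00634)) = 0.0005674/0.001091 = 0.520.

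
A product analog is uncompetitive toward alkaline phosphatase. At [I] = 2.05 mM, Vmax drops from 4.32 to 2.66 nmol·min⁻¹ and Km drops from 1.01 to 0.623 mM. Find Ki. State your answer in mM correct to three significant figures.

3.28 mM

Uncompetitive: Vmax,app = Vmax/α (and Km,app = Km/α) with α = 1 + [I]/Ki.
α = Vmax/Vmax,app = 4.32/2.66 = 1.624.
Ki = [I]/(α − 1) = 2.05/0.6241 = 3.28 mM.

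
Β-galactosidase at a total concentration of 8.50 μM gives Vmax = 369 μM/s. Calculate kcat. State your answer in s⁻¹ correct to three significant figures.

kcat = Vmax/[E]total = 369 μM/s / 8.50 μM = 43.4 s⁻¹.

43.4 s⁻¹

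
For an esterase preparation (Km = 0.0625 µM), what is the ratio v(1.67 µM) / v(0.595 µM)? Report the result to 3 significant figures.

The fractional saturations are [S]/(Km+[S]) = 0.595/0.6575 = 0.9049 and 1.67/1.732 = 0.9639.
v₂/v₁ is just their ratio: 0.9639/0.9049 = 1.07.

1.07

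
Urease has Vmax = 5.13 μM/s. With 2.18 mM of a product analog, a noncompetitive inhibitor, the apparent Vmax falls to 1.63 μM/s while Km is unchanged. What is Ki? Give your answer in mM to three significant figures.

1.02 mM

Noncompetitive: Vmax,app = Vmax/α with α = 1 + [I]/Ki.
α = Vmax/Vmax,app = 5.13/1.63 = 3.147.
Since α = 1 + [I]/Ki, [I]/Ki = 3.147 − 1 = 2.147 and Ki = 2.18/2.147 = 1.02 mM.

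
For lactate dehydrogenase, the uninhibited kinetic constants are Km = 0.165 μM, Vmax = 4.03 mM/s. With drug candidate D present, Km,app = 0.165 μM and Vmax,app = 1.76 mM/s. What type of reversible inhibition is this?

Vmax decreases (4.03 → 1.76 mM/s) while Km is unchanged — pure noncompetitive inhibition.

noncompetitive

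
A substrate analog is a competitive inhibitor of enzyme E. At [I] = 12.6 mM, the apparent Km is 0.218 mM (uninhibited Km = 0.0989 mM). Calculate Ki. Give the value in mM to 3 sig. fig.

Competitive: Km,app = α·Km with α = 1 + [I]/Ki.
α = Km,app/Km = 0.218/0.0989 = 2.204.
Ki = [I]/(α − 1) = 12.6/1.204 = 10.5 mM.

10.5 mM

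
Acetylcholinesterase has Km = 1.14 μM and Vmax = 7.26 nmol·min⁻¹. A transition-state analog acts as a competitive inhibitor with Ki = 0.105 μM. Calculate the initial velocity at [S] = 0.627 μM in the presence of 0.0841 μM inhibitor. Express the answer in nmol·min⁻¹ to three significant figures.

α = 1 + [I]/Ki = 1 + 0.0841/0.105 = 1.801.
For a competitive inhibitor, Vmax is unchanged and the apparent Km becomes α·Km: Km,app = 2.05 μM, Vmax,app = 7.26 nmol·min⁻¹.
v = Vmax,app·[S]/(Km,app + [S]) = 7.26 × 0.627/(2.05 + 0.627) = 1.70 nmol·min⁻¹.

1.70 nmol·min⁻¹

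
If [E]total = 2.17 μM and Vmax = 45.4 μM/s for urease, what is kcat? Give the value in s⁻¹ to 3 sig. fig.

kcat = Vmax/[E]total = 45.4 μM/s / 2.17 μM = 20.9 s⁻¹.

20.9 s⁻¹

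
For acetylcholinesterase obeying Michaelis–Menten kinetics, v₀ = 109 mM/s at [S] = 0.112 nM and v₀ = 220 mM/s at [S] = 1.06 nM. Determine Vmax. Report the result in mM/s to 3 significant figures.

In reciprocal form, 1/v = (Km/Vmax)·(1/[S]) + 1/Vmax. The two points give (1/[S], 1/v) = (8.929, 0.009174) and (0.9434, 0.004545).
Slope = (0.009174 − 0.004545)/(8.929 − 0.9434) = 0.0005797; intercept = 0.009174 − 0.0005797×8.929 = 0.003999.
Vmax = 1/intercept = 250 mM/s; Km = slope × Vmax = 0.0005797 × 250 = 0.145 nM.

250 mM/s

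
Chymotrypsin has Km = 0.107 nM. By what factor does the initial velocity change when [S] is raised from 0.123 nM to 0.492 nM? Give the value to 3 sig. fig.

Since Vmax cancels, v₂/v₁ = [S]₂(Km+[S]₁) / [S]₁(Km+[S]₂).
= 0.492×(0.107+0.123) / (0.123×(0.107+0.492)) = 0.1132/0.07368 = 1.54.

1.54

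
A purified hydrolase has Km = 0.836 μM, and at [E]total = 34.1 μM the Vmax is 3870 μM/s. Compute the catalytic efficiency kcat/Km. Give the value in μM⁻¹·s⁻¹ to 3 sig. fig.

136 μM⁻¹·s⁻¹

kcat = Vmax/[E]total = 3870/34.1 = 113 s⁻¹.
kcat/Km = 113/0.836 = 136 μM⁻¹·s⁻¹.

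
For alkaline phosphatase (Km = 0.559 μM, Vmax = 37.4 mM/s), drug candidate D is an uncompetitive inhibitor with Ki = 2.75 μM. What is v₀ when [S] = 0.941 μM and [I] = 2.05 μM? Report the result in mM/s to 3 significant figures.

16.0 mM/s

With α = 1 + [I]/Ki = 1 + 2.05/2.75 = 1.745, the uncompetitive rate law is v = (Vmax/α)·[S] / (Km/α + [S]).
v = (37.4/1.745)×0.941 / (0.559/1.745 + 0.941) = 20.16/1.261 = 16.0 mM/s.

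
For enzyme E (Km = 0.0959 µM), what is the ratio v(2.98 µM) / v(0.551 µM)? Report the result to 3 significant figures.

Since Vmax cancels, v₂/v₁ = [S]₂(Km+[S]₁) / [S]₁(Km+[S]₂).
= 2.98×(0.0959+0.551) / (0.551×(0.0959+2.98)) = 1.928/1.695 = 1.14.

1.14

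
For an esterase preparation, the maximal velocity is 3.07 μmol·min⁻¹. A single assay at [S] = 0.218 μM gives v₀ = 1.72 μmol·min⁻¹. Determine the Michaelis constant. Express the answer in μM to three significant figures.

0.171 μM

From v = Vmax[S]/(Km+[S]), Km = [S](Vmax − v)/v.
Km = 0.218 × (3.07 − 1.72) / 1.72 = 0.2943/1.72 = 0.171 μM.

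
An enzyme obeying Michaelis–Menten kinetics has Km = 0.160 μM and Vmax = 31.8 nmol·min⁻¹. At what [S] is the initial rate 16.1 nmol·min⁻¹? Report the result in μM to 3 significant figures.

Rearranging v = Vmax[S]/(Km+[S]) gives [S] = Km·v/(Vmax − v).
[S] = 0.160 × 16.1 / (31.8 − 16.1) = 2.576/15.70 = 0.164 μM.

0.164 μM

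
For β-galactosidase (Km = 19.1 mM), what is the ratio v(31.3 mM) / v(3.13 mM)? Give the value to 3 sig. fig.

The fractional saturations are [S]/(Km+[S]) = 3.13/22.23 = 0.1408 and 31.3/50.40 = 0.6210.
v₂/v₁ is just their ratio: 0.6210/0.1408 = 4.41.

4.41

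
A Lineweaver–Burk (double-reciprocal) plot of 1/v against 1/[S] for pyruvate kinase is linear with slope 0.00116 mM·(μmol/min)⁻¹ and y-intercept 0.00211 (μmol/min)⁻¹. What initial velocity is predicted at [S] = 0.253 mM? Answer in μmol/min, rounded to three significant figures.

The y-intercept is 1/Vmax, so Vmax = 1/0.00211 = 474 μmol/min.
The slope is Km/Vmax, so Km = 0.00116 × 474 = 0.550 mM.
Then v = 474 × 0.253/(0.550 + 0.253) = 149 μmol/min.

149 μmol/min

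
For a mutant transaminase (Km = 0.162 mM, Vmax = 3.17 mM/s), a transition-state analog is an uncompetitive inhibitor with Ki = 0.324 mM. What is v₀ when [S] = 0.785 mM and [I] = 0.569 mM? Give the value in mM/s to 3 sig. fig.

1.07 mM/s

α = 1 + [I]/Ki = 1 + 0.569/0.324 = 2.756.
For an uncompetitive inhibitor, both parameters are divided by α, giving Vmax/α and Km/α: Km,app = 0.0588 mM, Vmax,app = 1.15 mM/s.
v = Vmax,app·[S]/(Km,app + [S]) = 1.15 × 0.785/(0.0588 + 0.785) = 1.07 mM/s.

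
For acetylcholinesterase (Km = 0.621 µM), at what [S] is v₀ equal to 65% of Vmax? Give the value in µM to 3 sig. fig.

1.15 µM

v/Vmax = [S]/(Km+[S]) = 0.65, so [S] = Km·0.65/(1 − 0.65) = 0.621 × 1.857.
[S] = 1.15 µM.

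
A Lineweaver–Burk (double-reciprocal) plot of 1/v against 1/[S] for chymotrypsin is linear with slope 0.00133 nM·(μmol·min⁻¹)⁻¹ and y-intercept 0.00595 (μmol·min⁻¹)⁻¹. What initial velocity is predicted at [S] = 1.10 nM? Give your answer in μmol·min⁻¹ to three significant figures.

140 μmol·min⁻¹

The y-intercept is 1/Vmax, so Vmax = 1/0.00595 = 168 μmol·min⁻¹.
The slope is Km/Vmax, so Km = 0.00133 × 168 = 0.224 nM.
Then v = 168 × 1.10/(0.224 + 1.10) = 140 μmol·min⁻¹.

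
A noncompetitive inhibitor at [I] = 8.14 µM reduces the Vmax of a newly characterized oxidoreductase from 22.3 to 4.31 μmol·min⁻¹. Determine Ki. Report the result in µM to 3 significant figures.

Noncompetitive: Vmax,app = Vmax/α with α = 1 + [I]/Ki.
α = Vmax/Vmax,app = 22.3/4.31 = 5.174.
Since α = 1 + [I]/Ki, [I]/Ki = 5.174 − 1 = 4.174 and Ki = 8.14/4.174 = 1.95 µM.

1.95 µM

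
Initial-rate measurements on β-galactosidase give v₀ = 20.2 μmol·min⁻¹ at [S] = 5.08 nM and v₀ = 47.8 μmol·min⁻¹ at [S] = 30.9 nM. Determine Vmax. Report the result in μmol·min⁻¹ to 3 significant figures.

In reciprocal form, 1/v = (Km/Vmax)·(1/[S]) + 1/Vmax. The two points give (1/[S], 1/v) = (0.1969, 0.04950) and (0.03236, 0.02092).
Slope = (0.04950 − 0.02092)/(0.1969 − 0.03236) = 0.1738; intercept = 0.04950 − 0.1738×0.1969 = 0.01530.
Vmax = 1/intercept = 65.4 μmol·min⁻¹; Km = slope × Vmax = 0.1738 × 65.4 = 11.4 nM.

65.4 μmol·min⁻¹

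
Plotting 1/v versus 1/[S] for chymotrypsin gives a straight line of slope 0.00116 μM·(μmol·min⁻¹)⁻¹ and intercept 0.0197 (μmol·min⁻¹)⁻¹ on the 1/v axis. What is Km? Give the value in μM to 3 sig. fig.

0.0589 μM

y-intercept = 1/Vmax ⇒ Vmax = 50.8 μmol·min⁻¹; slope = Km/Vmax ⇒ Km = slope × Vmax.
Km = 0.00116 × 50.8 = 0.0589 μM.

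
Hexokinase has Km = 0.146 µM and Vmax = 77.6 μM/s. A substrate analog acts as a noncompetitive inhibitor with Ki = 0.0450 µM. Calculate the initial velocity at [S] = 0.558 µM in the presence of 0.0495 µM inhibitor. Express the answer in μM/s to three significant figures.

α = 1 + [I]/Ki = 1 + 0.0495/0.0450 = 2.100.
For a noncompetitive inhibitor, Vmax is reduced to Vmax/α while Km is unchanged: Km,app = 0.146 µM, Vmax,app = 37.0 μM/s.
v = Vmax,app·[S]/(Km,app + [S]) = 37.0 × 0.558/(0.146 + 0.558) = 29.3 μM/s.

29.3 μM/s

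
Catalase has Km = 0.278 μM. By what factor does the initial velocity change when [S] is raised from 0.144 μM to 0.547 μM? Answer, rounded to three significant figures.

Since Vmax cancels, v₂/v₁ = [S]₂(Km+[S]₁) / [S]₁(Km+[S]₂).
= 0.547×(0.278+0.144) / (0.144×(0.278+0.547)) = 0.2308/0.1188 = 1.94.

1.94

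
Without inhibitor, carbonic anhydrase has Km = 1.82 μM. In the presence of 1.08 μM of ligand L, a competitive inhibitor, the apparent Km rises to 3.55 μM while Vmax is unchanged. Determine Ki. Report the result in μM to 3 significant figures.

1.14 μM

Competitive: Km,app = α·Km with α = 1 + [I]/Ki.
α = Km,app/Km = 3.55/1.82 = 1.951.
Since α = 1 + [I]/Ki, [I]/Ki = 1.951 − 1 = 0.9505 and Ki = 1.08/0.9505 = 1.14 μM.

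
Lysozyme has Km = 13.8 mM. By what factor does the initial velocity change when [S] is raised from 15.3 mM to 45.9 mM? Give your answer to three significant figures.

1.46

The fractional saturations are [S]/(Km+[S]) = 15.3/29.10 = 0.5258 and 45.9/59.70 = 0.7688.
v₂/v₁ is just their ratio: 0.7688/0.5258 = 1.46.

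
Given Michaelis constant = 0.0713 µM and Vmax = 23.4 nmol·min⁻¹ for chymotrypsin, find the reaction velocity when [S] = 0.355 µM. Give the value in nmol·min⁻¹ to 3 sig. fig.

[S]/(Km+[S]) = 0.355/0.4263 = 0.8327, the fractional saturation.
v = 0.8327 × Vmax = 0.8327 × 23.4 = 19.5 nmol·min⁻¹.

19.5 nmol·min⁻¹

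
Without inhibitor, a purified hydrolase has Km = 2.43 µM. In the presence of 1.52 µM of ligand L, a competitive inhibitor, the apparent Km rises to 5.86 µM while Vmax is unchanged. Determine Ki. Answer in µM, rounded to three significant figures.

Competitive: Km,app = α·Km with α = 1 + [I]/Ki.
α = Km,app/Km = 5.86/2.43 = 2.412.
Ki = [I]/(α − 1) = 1.52/1.412 = 1.08 µM.

1.08 µM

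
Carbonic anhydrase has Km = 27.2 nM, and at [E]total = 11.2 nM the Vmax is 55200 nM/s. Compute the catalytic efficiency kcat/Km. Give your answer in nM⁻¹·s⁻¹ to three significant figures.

181 nM⁻¹·s⁻¹

kcat = Vmax/[E]total = 55200/11.2 = 4930 s⁻¹.
kcat/Km = 4930/27.2 = 181 nM⁻¹·s⁻¹.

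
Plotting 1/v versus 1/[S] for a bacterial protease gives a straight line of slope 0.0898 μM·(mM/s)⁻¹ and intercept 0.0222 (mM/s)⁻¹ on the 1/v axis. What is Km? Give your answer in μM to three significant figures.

4.05 μM

y-intercept = 1/Vmax ⇒ Vmax = 45.0 mM/s; slope = Km/Vmax ⇒ Km = slope × Vmax.
Km = 0.0898 × 45.0 = 4.05 μM.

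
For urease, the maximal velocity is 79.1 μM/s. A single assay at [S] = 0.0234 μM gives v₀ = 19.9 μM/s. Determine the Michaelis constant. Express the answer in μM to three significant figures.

v/Vmax = 19.9/79.1 = 0.2516 = [S]/(Km+[S]).
So Km + [S] = [S]/0.2516 = 0.09301 μM, giving Km = 0.09301 − 0.0234 = 0.0696 μM.

0.0696 μM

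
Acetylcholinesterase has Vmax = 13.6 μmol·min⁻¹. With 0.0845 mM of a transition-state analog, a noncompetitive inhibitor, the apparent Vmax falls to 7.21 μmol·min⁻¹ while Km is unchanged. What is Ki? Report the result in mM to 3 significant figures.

Noncompetitive: Vmax,app = Vmax/α with α = 1 + [I]/Ki.
α = Vmax/Vmax,app = 13.6/7.21 = 1.886.
Since α = 1 + [I]/Ki, [I]/Ki = 1.886 − 1 = 0.8863 and Ki = 0.0845/0.8863 = 0.0953 mM.

0.0953 mM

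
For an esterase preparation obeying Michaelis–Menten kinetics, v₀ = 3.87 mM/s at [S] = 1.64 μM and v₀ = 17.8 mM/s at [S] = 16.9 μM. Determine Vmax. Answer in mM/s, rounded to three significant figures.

In reciprocal form, 1/v = (Km/Vmax)·(1/[S]) + 1/Vmax. The two points give (1/[S], 1/v) = (0.6098, 0.2584) and (0.05917, 0.05618).
Slope = (0.2584 − 0.05618)/(0.6098 − 0.05917) = 0.3673; intercept = 0.2584 − 0.3673×0.6098 = 0.03445.
Vmax = 1/intercept = 29.0 mM/s; Km = slope × Vmax = 0.3673 × 29.0 = 10.7 μM.

29.0 mM/s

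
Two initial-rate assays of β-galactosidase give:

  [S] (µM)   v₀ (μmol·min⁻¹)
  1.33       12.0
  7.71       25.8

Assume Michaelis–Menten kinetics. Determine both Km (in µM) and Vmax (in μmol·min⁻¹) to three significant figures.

From v = Vmax[S]/(Km+[S]), each point gives Vmax = v(Km+[S])/[S].
Equating: 12.0(Km+1.33)/1.33 = 25.8(Km+7.71)/7.71.
9.023·Km + 12.0 = 3.346·Km + 25.8, so (9.023 − 3.346)·Km = 25.8 − 12.0.
Km = 13.80/5.676 = 2.43 µM; then Vmax = 12.0(2.43+1.33)/1.33 = 33.9 μmol·min⁻¹.

Km = 2.43 µM; Vmax = 33.9 μmol·min⁻¹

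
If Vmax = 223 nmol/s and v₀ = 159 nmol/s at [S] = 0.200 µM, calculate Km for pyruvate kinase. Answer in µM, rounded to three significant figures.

From v = Vmax[S]/(Km+[S]), Km = [S](Vmax − v)/v.
Km = 0.200 × (223 − 159) / 159 = 12.80/159 = 0.0805 µM.

0.0805 µM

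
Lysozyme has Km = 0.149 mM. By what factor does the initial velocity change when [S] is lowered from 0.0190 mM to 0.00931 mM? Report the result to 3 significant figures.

0.520

Since Vmax cancels, v₂/v₁ = [S]₂(Km+[S]₁) / [S]₁(Km+[S]₂).
= 0.00931×(0.149+0.0190) / (0.0190×(0.149+0.00931)) = 0.001564/0.003008 = 0.520.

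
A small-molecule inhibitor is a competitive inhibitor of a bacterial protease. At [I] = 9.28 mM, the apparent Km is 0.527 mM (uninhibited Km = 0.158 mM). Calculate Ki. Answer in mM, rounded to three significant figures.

Competitive: Km,app = α·Km with α = 1 + [I]/Ki.
α = Km,app/Km = 0.527/0.158 = 3.335.
Since α = 1 + [I]/Ki, [I]/Ki = 3.335 − 1 = 2.335 and Ki = 9.28/2.335 = 3.97 mM.

3.97 mM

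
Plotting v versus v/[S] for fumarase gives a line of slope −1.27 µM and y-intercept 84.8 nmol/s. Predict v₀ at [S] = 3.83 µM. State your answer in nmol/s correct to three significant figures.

63.7 nmol/s

In the Eadie–Hofstee form v = Vmax − Km·(v/[S]), the slope is −Km and the intercept is Vmax, so Km = 1.27 µM and Vmax = 84.8 nmol/s.
v = 84.8 × 3.83/(1.27 + 3.83) = 63.7 nmol/s.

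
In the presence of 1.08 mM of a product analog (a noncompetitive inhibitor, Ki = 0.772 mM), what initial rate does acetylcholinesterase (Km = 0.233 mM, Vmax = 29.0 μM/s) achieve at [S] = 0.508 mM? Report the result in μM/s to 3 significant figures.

8.29 μM/s

With α = 1 + [I]/Ki = 1 + 1.08/0.772 = 2.399, the noncompetitive rate law is v = (Vmax/α)·[S] / (Km + [S]).
v = (29.0/2.399)×0.508 / (0.233 + 0.508) = 6.141/0.7410 = 8.29 μM/s.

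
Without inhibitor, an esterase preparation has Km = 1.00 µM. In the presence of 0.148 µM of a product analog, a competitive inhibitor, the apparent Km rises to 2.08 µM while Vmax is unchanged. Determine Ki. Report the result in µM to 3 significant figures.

Competitive: Km,app = α·Km with α = 1 + [I]/Ki.
α = Km,app/Km = 2.08/1.00 = 2.080.
Since α = 1 + [I]/Ki, [I]/Ki = 2.080 − 1 = 1.080 and Ki = 0.148/1.080 = 0.137 µM.

0.137 µM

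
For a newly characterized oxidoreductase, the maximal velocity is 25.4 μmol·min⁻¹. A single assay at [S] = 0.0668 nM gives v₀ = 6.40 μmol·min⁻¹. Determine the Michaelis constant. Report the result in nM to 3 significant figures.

0.198 nM

v/Vmax = 6.40/25.4 = 0.2520 = [S]/(Km+[S]).
So Km + [S] = [S]/0.2520 = 0.2651 nM, giving Km = 0.2651 − 0.0668 = 0.198 nM.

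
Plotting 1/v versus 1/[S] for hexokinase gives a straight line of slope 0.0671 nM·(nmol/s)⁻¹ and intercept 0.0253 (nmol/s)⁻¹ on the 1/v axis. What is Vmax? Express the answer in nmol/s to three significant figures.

39.5 nmol/s

The y-intercept of a Lineweaver–Burk plot equals 1/Vmax, so Vmax = 1/0.0253 = 39.5 nmol/s.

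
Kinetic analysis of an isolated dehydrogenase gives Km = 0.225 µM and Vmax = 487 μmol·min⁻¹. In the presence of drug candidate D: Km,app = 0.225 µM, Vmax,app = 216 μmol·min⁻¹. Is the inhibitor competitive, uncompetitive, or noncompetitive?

Vmax decreases (487 → 216 μmol·min⁻¹) while Km is unchanged — pure noncompetitive inhibition.

noncompetitive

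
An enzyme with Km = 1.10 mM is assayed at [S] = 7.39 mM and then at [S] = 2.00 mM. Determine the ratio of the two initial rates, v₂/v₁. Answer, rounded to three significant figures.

Since Vmax cancels, v₂/v₁ = [S]₂(Km+[S]₁) / [S]₁(Km+[S]₂).
= 2.00×(1.10+7.39) / (7.39×(1.10+2.00)) = 16.98/22.91 = 0.741.

0.741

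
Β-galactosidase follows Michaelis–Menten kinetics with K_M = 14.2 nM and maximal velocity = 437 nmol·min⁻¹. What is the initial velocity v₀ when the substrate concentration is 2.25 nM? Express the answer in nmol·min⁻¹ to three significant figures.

[S]/(Km+[S]) = 2.25/16.45 = 0.1368, the fractional saturation.
v = 0.1368 × Vmax = 0.1368 × 437 = 59.8 nmol·min⁻¹.

59.8 nmol·min⁻¹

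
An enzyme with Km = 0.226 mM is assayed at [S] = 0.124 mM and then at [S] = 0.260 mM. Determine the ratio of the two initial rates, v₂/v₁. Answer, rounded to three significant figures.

Since Vmax cancels, v₂/v₁ = [S]₂(Km+[S]₁) / [S]₁(Km+[S]₂).
= 0.260×(0.226+0.124) / (0.124×(0.226+0.260)) = 0.09100/0.06026 = 1.51.

1.51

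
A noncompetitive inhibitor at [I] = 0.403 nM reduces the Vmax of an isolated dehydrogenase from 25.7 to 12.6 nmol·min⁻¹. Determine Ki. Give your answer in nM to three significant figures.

Noncompetitive: Vmax,app = Vmax/α with α = 1 + [I]/Ki.
α = Vmax/Vmax,app = 25.7/12.6 = 2.040.
Since α = 1 + [I]/Ki, [I]/Ki = 2.040 − 1 = 1.040 and Ki = 0.403/1.040 = 0.388 nM.

0.388 nM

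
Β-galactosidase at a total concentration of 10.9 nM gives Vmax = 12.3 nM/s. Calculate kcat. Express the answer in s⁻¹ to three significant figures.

1.13 s⁻¹

kcat = Vmax/[E]total = 12.3 nM/s / 10.9 nM = 1.13 s⁻¹.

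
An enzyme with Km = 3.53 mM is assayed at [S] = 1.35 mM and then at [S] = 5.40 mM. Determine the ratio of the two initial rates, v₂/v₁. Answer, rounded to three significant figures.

2.19

The fractional saturations are [S]/(Km+[S]) = 1.35/4.880 = 0.2766 and 5.40/8.930 = 0.6047.
v₂/v₁ is just their ratio: 0.6047/0.2766 = 2.19.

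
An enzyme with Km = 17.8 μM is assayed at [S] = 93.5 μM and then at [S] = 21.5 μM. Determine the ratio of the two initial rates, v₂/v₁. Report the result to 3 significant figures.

Since Vmax cancels, v₂/v₁ = [S]₂(Km+[S]₁) / [S]₁(Km+[S]₂).
= 21.5×(17.8+93.5) / (93.5×(17.8+21.5)) = 2393/3675 = 0.651.

0.651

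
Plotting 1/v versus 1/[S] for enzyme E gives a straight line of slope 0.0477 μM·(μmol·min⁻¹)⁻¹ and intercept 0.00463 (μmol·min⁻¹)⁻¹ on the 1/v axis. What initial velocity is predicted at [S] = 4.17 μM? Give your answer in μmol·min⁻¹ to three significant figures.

62.2 μmol·min⁻¹

The y-intercept is 1/Vmax, so Vmax = 1/0.00463 = 216 μmol·min⁻¹.
The slope is Km/Vmax, so Km = 0.0477 × 216 = 10.3 μM.
Then v = 216 × 4.17/(10.3 + 4.17) = 62.2 μmol·min⁻¹.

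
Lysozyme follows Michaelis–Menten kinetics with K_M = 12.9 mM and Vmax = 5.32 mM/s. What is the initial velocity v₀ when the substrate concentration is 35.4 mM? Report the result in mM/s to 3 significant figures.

[S]/(Km+[S]) = 35.4/48.30 = 0.7329, the fractional saturation.
v = 0.7329 × Vmax = 0.7329 × 5.32 = 3.90 mM/s.

3.90 mM/s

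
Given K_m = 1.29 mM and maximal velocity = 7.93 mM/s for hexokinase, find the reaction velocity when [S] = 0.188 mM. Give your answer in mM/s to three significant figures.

1.01 mM/s

[S]/(Km+[S]) = 0.188/1.478 = 0.1272, the fractional saturation.
v = 0.1272 × Vmax = 0.1272 × 7.93 = 1.01 mM/s.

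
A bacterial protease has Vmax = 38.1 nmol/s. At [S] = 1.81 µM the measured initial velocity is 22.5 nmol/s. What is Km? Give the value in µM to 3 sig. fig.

From v = Vmax[S]/(Km+[S]), Km = [S](Vmax − v)/v.
Km = 1.81 × (38.1 − 22.5) / 22.5 = 28.24/22.5 = 1.25 µM.

1.25 µM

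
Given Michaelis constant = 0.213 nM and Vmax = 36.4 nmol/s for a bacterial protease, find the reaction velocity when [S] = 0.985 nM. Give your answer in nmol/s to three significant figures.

[S]/(Km+[S]) = 0.985/1.198 = 0.8222, the fractional saturation.
v = 0.8222 × Vmax = 0.8222 × 36.4 = 29.9 nmol/s.

29.9 nmol/s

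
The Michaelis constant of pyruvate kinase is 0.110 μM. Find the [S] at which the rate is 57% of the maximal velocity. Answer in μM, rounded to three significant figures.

0.146 μM

v/Vmax = [S]/(Km+[S]) = 0.57, so [S] = Km·0.57/(1 − 0.57) = 0.110 × 1.326.
[S] = 0.146 μM.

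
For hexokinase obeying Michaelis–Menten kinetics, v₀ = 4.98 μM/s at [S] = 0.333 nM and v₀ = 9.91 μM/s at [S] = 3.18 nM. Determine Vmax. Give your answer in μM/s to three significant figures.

11.2 μM/s

In reciprocal form, 1/v = (Km/Vmax)·(1/[S]) + 1/Vmax. The two points give (1/[S], 1/v) = (3.003, 0.2008) and (0.3145, 0.1009).
Slope = (0.2008 − 0.1009)/(3.003 − 0.3145) = 0.03716; intercept = 0.2008 − 0.03716×3.003 = 0.08922.
Vmax = 1/intercept = 11.2 μM/s; Km = slope × Vmax = 0.03716 × 11.2 = 0.416 nM.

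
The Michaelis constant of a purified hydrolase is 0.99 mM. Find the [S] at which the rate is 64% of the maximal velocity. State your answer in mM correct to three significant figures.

v/Vmax = [S]/(Km+[S]) = 0.64, so [S] = Km·0.64/(1 − 0.64) = 0.99 × 1.778.
[S] = 1.76 mM.

1.76 mM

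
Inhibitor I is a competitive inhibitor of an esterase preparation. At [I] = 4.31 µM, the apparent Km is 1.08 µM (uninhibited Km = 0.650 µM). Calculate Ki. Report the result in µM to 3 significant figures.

6.52 µM

Competitive: Km,app = α·Km with α = 1 + [I]/Ki.
α = Km,app/Km = 1.08/0.650 = 1.662.
Since α = 1 + [I]/Ki, [I]/Ki = 1.662 − 1 = 0.6615 and Ki = 4.31/0.6615 = 6.52 µM.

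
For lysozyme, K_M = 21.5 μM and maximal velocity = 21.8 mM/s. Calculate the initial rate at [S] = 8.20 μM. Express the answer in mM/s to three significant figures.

[S]/(Km+[S]) = 8.20/29.70 = 0.2761, the fractional saturation.
v = 0.2761 × Vmax = 0.2761 × 21.8 = 6.02 mM/s.

6.02 mM/s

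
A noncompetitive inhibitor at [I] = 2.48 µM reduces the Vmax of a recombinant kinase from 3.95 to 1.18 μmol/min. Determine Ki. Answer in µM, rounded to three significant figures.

1.06 µM

Noncompetitive: Vmax,app = Vmax/α with α = 1 + [I]/Ki.
α = Vmax/Vmax,app = 3.95/1.18 = 3.347.
Since α = 1 + [I]/Ki, [I]/Ki = 3.347 − 1 = 2.347 and Ki = 2.48/2.347 = 1.06 µM.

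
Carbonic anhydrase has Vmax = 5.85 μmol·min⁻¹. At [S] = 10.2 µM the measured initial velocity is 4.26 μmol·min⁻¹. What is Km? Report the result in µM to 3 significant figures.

v/Vmax = 4.26/5.85 = 0.7282 = [S]/(Km+[S]).
So Km + [S] = [S]/0.7282 = 14.01 µM, giving Km = 14.01 − 10.2 = 3.81 µM.

3.81 µM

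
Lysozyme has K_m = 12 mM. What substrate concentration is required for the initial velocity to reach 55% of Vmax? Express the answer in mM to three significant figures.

v/Vmax = [S]/(Km+[S]) = 0.55, so [S] = Km·0.55/(1 − 0.55) = 12 × 1.222.
[S] = 14.7 mM.

14.7 mM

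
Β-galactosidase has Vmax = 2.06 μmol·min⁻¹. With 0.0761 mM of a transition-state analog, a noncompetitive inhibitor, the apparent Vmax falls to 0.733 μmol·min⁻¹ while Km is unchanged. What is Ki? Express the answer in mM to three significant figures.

Noncompetitive: Vmax,app = Vmax/α with α = 1 + [I]/Ki.
α = Vmax/Vmax,app = 2.06/0.733 = 2.810.
Ki = [I]/(α − 1) = 0.0761/1.810 = 0.0420 mM.

0.0420 mM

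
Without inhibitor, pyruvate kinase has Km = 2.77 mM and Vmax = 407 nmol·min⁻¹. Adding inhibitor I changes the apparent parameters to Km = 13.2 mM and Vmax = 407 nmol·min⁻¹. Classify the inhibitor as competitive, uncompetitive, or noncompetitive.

competitive

Km increases (2.77 → 13.2 mM) while Vmax is unchanged — the hallmark of competitive inhibition.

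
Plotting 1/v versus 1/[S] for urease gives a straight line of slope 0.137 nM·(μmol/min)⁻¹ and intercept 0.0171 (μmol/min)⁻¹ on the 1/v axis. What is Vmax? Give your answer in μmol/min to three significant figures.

The y-intercept of a Lineweaver–Burk plot equals 1/Vmax, so Vmax = 1/0.0171 = 58.5 μmol/min.

58.5 μmol/min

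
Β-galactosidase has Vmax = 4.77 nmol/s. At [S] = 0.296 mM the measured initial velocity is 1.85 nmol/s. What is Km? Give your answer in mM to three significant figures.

0.467 mM

From v = Vmax[S]/(Km+[S]), Km = [S](Vmax − v)/v.
Km = 0.296 × (4.77 − 1.85) / 1.85 = 0.8643/1.85 = 0.467 mM.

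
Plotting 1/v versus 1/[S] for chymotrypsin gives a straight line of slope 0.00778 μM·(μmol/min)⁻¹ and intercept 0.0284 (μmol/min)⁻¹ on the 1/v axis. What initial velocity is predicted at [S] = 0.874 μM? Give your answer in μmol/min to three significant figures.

The y-intercept is 1/Vmax, so Vmax = 1/0.0284 = 35.2 μmol/min.
The slope is Km/Vmax, so Km = 0.00778 × 35.2 = 0.274 μM.
Then v = 35.2 × 0.874/(0.274 + 0.874) = 26.8 μmol/min.

26.8 μmol/min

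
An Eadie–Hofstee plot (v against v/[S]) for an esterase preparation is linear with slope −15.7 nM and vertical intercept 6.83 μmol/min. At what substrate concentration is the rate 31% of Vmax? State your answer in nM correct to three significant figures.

The Eadie–Hofstee slope gives Km = 15.7 nM (slope = −Km).
v/Vmax = [S]/(Km+[S]) = 0.31 ⇒ [S] = Km·0.31/(1−0.31) = 15.7 × 0.4493 = 7.05 nM.

7.05 nM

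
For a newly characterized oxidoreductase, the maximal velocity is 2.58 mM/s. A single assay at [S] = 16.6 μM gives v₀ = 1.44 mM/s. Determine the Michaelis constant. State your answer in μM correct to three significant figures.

From v = Vmax[S]/(Km+[S]), Km = [S](Vmax − v)/v.
Km = 16.6 × (2.58 − 1.44) / 1.44 = 18.92/1.44 = 13.1 μM.

13.1 μM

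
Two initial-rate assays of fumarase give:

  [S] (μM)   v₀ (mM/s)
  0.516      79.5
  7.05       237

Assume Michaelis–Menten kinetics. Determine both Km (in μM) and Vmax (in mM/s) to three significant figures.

From v = Vmax[S]/(Km+[S]), each point gives Vmax = v(Km+[S])/[S].
Equating: 79.5(Km+0.516)/0.516 = 237(Km+7.05)/7.05.
154.1·Km + 79.5 = 33.62·Km + 237, so (154.1 − 33.62)·Km = 237 − 79.5.
Km = 157.5/120.5 = 1.31 μM; then Vmax = 79.5(1.31+0.516)/0.516 = 281 mM/s.

Km = 1.31 μM; Vmax = 281 mM/s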